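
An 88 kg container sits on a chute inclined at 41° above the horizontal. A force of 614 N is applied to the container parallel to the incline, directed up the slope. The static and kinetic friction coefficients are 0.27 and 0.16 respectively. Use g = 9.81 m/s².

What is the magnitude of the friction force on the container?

f ≈ 47.6 N (down the incline)

Normal force: N = m g cos θ = 88 × 9.81 × cos 41° = 651.5 N.
For equilibrium along the incline the friction force must supply f = m g sin θ − P = 566.4 − 614 = -47.64 N (positive meaning up-slope).
The static-friction ceiling is μ_s N = 0.27 × 651.5 = 175.9 N.
Since |-47.64| ≤ 175.9 N, static friction is sufficient; f equals the required value, not μ_s N.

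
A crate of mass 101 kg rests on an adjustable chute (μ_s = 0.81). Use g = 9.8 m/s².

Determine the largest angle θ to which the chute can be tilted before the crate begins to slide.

At the slip threshold, m g sin θ = μ_s · m g cos θ, so tan θ = μ_s.
θ_max = arctan(0.81) = 39°.

θ_max ≈ 39°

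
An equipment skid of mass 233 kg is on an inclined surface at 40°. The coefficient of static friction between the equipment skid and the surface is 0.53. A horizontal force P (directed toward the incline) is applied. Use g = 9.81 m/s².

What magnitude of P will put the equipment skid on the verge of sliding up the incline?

P ≈ 5640 N

At impending motion up the slope, friction acts down-slope at its limit: f = μ_s N.
Perpendicular to the incline: N = m g cos θ + P sin θ.
Along the incline: P cos θ = m g sin θ + μ_s N = m g sin θ + μ_s (m g cos θ + P sin θ).
Solving, P (cos θ − μ_s sin θ) = m g (sin θ + μ_s cos θ), so P = 233×9.81×(sin 40° + 0.53 cos 40°)/(cos 40° − 0.53 sin 40°) = 2290×1.049/0.4254 = 5640 N.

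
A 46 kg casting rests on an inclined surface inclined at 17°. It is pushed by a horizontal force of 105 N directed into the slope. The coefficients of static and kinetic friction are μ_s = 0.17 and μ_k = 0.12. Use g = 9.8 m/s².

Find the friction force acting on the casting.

Resolve perpendicular to the incline: N = m g cos θ + P sin θ = 46×9.8×cos 17° + 105×sin 17° = 461.8 N.
Parallel to the incline: P cos θ − m g sin θ = 100.4 − 131.8 = -31.39 N; the friction needed to balance this is 31.39 N acting up the slope.
The limit of static friction is μ_s N = 78.51 N.
|f_req| = 31.39 ≤ 78.51 N → the casting is in equilibrium; friction equals the required value.

f ≈ 31.4 N (up the incline)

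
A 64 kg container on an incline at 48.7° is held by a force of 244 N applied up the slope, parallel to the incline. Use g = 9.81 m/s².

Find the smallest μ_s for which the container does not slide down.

μ_s,min ≈ 0.549

N = m g cos θ = 414.4 N.
Friction must make up the shortfall along the incline: f = m g sin θ − P = 471.7 − 244 = 227.7 N.
At the threshold f = μ_s N, so μ_s,min = 227.7/414.4 = 0.549.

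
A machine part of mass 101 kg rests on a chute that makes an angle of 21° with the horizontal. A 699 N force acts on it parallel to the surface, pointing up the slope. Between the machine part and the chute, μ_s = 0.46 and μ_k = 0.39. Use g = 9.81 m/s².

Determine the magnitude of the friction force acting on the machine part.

f ≈ 344 N (down the incline)

The normal reaction is N = m g cos θ = 925 N.
The friction needed for equilibrium is m g sin θ − P = 355.1 − 699 = -343.9 N, measured positive up-slope.
Static friction can supply at most μ_s N = 425.5 N.
Since |-343.9| ≤ 425.5 N, the machine part remains in static equilibrium and friction takes exactly the required value.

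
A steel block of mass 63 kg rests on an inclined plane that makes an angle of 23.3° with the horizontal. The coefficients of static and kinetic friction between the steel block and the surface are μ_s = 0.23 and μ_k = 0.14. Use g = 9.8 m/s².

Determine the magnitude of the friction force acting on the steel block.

Normal force: N = m g cos θ = 63 × 9.8 × cos 23.3° = 567 N.
For equilibrium along the incline, friction must balance the weight component: f = m g sin θ = 244.2 N up the slope.
Maximum static friction available: μ_s N = 0.23 × 567 = 130.4 N.
|244.2| exceeds 130.4 N, so the steel block slips down-slope; friction is kinetic, f = μ_k N = 0.14×567 = 79.4 N.

f ≈ 79.4 N (up the incline)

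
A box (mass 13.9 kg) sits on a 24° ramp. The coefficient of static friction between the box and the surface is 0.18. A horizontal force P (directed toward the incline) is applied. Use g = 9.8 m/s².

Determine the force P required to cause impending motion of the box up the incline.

At impending motion up the slope, friction acts down-slope at its limit: f = μ_s N.
Perpendicular to the incline: N = m g cos θ + P sin θ.
Along the incline: P cos θ = m g sin θ + μ_s N = m g sin θ + μ_s (m g cos θ + P sin θ).
Solving, P (cos θ − μ_s sin θ) = m g (sin θ + μ_s cos θ), so P = 13.9×9.8×(sin 24° + 0.18 cos 24°)/(cos 24° − 0.18 sin 24°) = 136×0.5712/0.8403 = 92.6 N.

P ≈ 92.6 N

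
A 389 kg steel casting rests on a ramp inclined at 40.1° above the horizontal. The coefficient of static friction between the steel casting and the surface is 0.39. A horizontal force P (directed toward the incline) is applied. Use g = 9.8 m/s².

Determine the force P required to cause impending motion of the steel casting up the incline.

At impending motion up the slope, friction acts down-slope at its limit: f = μ_s N.
Perpendicular to the incline: N = m g cos θ + P sin θ.
Along the incline: P cos θ = m g sin θ + μ_s N = m g sin θ + μ_s (m g cos θ + P sin θ).
Solving, P (cos θ − μ_s sin θ) = m g (sin θ + μ_s cos θ), so P = 389×9.8×(sin 40.1° + 0.39 cos 40.1°)/(cos 40.1° − 0.39 sin 40.1°) = 3810×0.9424/0.5137 = 6990 N.

P ≈ 6990 N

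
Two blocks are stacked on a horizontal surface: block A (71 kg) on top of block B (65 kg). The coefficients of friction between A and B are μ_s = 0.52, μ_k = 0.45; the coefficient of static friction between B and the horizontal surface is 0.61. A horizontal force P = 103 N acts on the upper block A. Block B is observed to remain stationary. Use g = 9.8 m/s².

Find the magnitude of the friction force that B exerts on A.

Normal force at the A–B interface: N₁ = m_A g = 695.8 N.
Maximum static friction on A from B: μ_s N₁ = 0.52×695.8 = 361.8 N.
P = 103 N is within that limit, so A and B move together (both at rest); the A–B friction is simply f₁ = P = 103 N.
B experiences an equal 103 N forward from A (third law). B is in equilibrium, so the floor supplies f₂ = 103 N of static friction (limit μ_s(m_A+m_B)g = 813 N, not exceeded).

f ≈ 103 N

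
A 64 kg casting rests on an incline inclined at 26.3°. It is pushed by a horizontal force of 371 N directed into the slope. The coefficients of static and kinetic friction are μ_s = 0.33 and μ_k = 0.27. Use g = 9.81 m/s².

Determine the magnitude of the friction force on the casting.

f ≈ 54.4 N (down the incline)

The horizontal push has a component P sin θ into the surface, so N = m g cos θ + P sin θ = 562.9 + 164.4 = 727.2 N.
Along the incline, the net driving force (taking up-slope positive) is P cos θ − m g sin θ = 332.6 − 278.2 = 54.42 N, so equilibrium requires friction f = -54.42 N (down-slope).
Maximum static friction: μ_s N = 0.33 × 727.2 = 240 N.
Since 54.42 N is within the 240 N limit, the casting stays put and friction is exactly 54.4 N.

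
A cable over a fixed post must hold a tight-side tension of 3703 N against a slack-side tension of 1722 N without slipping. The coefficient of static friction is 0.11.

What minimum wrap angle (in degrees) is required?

β_min ≈ 399°

T₂/T₁ = e^{μβ} → β = ln(T₂/T₁)/μ.
β = ln(3703/1722)/0.11 = 0.7657/0.11 = 6.961 rad.
In degrees: β = 6.961 × 180/π = 399°.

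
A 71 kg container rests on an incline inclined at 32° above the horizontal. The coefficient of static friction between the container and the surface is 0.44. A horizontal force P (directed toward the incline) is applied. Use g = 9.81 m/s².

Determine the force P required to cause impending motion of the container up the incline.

P ≈ 1020 N

At impending motion up the slope, friction acts down-slope at its limit: f = μ_s N.
Perpendicular to the incline: N = m g cos θ + P sin θ.
Along the incline: P cos θ = m g sin θ + μ_s N = m g sin θ + μ_s (m g cos θ + P sin θ).
Solving, P (cos θ − μ_s sin θ) = m g (sin θ + μ_s cos θ), so P = 71×9.81×(sin 32° + 0.44 cos 32°)/(cos 32° − 0.44 sin 32°) = 697×0.9031/0.6149 = 1020 N.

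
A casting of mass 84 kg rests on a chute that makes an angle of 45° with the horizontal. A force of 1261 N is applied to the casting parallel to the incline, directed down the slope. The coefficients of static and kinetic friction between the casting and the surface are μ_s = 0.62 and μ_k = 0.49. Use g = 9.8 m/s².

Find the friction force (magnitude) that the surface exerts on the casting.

f ≈ 285 N (up the incline)

The normal reaction is N = m g cos θ = 582.1 N.
The friction needed for equilibrium is m g sin θ + P = 582.1 + 1261 = 1843 N, measured positive up-slope.
The static-friction ceiling is μ_s N = 0.62 × 582.1 = 360.9 N.
|1843| exceeds 360.9 N, so the casting slips down-slope; friction is kinetic, f = μ_k N = 0.49×582.1 = 285 N.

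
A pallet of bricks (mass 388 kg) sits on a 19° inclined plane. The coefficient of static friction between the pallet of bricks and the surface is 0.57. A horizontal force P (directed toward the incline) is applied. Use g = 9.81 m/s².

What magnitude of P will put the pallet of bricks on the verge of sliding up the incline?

P ≈ 4330 N

At impending motion up the slope, friction acts down-slope at its limit: f = μ_s N.
Perpendicular to the incline: N = m g cos θ + P sin θ.
Along the incline: P cos θ = m g sin θ + μ_s N = m g sin θ + μ_s (m g cos θ + P sin θ).
Solving, P (cos θ − μ_s sin θ) = m g (sin θ + μ_s cos θ), so P = 388×9.81×(sin 19° + 0.57 cos 19°)/(cos 19° − 0.57 sin 19°) = 3810×0.8645/0.7599 = 4330 N.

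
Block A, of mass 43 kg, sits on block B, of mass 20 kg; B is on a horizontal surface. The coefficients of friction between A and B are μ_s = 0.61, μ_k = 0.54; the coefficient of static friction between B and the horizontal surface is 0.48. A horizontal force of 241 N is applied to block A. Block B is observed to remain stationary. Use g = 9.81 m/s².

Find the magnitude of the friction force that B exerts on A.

Normal force at the A–B interface: N₁ = m_A g = 421.8 N.
Maximum static friction on A from B: μ_s N₁ = 0.61×421.8 = 257.3 N.
Since P = 241 N ≤ 257.3 N, A does not slip on B; friction on A equals P = 241 N.
By Newton's third law B feels 241 N forward from A. With B stationary, the floor's static friction on B balances it: f₂ = 241 N (well within μ_s(m_A+m_B)g = 296.7 N).

f ≈ 241 N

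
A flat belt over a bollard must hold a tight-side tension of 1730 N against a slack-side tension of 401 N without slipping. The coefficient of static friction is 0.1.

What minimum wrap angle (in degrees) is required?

T₂/T₁ = e^{μβ} → β = ln(T₂/T₁)/μ.
β = ln(1730/401)/0.1 = 1.462/0.1 = 14.62 rad.
In degrees: β = 14.62 × 180/π = 838°.

β_min ≈ 838°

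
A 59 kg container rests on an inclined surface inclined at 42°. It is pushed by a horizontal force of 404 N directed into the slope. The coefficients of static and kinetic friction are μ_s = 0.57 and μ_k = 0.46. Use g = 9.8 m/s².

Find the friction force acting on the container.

f ≈ 86.7 N (up the incline)

Resolve perpendicular to the incline: N = m g cos θ + P sin θ = 59×9.8×cos 42° + 404×sin 42° = 700 N.
Parallel to the incline: P cos θ − m g sin θ = 300.2 − 386.9 = -86.66 N; the friction needed to balance this is 86.66 N acting up the slope.
Maximum static friction: μ_s N = 0.57 × 700 = 399 N.
|f_req| = 86.66 ≤ 399 N → the container is in equilibrium; friction equals the required value.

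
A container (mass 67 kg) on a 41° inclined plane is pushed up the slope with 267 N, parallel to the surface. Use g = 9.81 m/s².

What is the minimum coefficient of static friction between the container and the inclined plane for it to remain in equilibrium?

N = m g cos θ = 496 N.
Friction must make up the shortfall along the incline: f = m g sin θ − P = 431.2 − 267 = 164.2 N.
At the threshold f = μ_s N, so μ_s,min = 164.2/496 = 0.331.

μ_s,min ≈ 0.331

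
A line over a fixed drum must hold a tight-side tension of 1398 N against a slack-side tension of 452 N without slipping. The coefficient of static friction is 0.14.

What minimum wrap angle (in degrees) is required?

T₂/T₁ = e^{μβ} → β = ln(T₂/T₁)/μ.
β = ln(1398/452)/0.14 = 1.129/0.14 = 8.065 rad.
In degrees: β = 8.065 × 180/π = 462°.

β_min ≈ 462°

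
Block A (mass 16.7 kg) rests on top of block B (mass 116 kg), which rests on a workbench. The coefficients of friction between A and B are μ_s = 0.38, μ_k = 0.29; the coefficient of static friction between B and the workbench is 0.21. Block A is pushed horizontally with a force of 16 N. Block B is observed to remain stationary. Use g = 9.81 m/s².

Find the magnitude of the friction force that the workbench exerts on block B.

f ≈ 16 N

The normal force B exerts on A is simply A's weight, N₁ = 163.8 N.
Maximum static friction on A from B: μ_s N₁ = 0.38×163.8 = 62.25 N.
Since P = 16 N ≤ 62.25 N, A does not slip on B; friction on A equals P = 16 N.
B experiences an equal 16 N forward from A (third law). B is in equilibrium, so the floor supplies f₂ = 16 N of static friction (limit μ_s(m_A+m_B)g = 273.4 N, not exceeded).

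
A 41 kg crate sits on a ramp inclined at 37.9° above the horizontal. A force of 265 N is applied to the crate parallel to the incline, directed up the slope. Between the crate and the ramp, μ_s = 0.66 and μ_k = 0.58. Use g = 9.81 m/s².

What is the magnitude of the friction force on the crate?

f ≈ 17.9 N (down the incline)

Perpendicular to the surface, N = m g cos θ = 41·9.81·cos 37.9° = 317.4 N.
Parallel to the incline, ΣF = 0 gives f = m g sin θ − P = 247.1 − 265 = -17.93 N (up-slope positive).
Static friction can supply at most μ_s N = 209.5 N.
Since |-17.93| ≤ 209.5 N, the crate remains in static equilibrium and friction takes exactly the required value.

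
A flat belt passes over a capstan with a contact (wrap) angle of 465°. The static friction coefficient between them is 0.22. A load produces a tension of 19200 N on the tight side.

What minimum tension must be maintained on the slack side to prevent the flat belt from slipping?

T_min ≈ 3220 N

Capstan equation at impending slip: T_tight/T_slack = e^{μβ}.
β = 465° = 8.116 rad; e^{μβ} = e^{0.22×8.116} = 5.962.
T_slack = T_tight / e^{μβ} = 19200 / 5.962 = 3220 N.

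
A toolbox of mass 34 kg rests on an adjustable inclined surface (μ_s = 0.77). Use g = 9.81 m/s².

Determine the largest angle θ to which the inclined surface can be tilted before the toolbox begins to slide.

θ_max ≈ 37.6°

At the slip threshold, m g sin θ = μ_s · m g cos θ, so tan θ = μ_s.
θ_max = arctan(0.77) = 37.6°.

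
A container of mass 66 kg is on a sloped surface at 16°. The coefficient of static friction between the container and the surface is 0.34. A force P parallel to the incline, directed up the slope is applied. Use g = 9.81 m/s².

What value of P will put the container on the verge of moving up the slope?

At impending motion up the slope, friction acts down-slope at its limit: f = μ_s N.
P is parallel to the surface, so N = m g cos θ = 622 N.
Along the incline: P = m g sin θ + μ_s N = 178 + 0.34×622 = 390 N.

P ≈ 390 N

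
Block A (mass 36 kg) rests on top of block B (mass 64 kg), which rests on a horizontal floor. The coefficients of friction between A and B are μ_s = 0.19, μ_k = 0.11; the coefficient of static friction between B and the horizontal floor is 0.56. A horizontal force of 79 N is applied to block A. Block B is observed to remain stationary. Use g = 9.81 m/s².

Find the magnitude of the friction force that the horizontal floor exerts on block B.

f ≈ 38.8 N

Between the blocks, N₁ = m_A g = 353.2 N.
Maximum static friction on A from B: μ_s N₁ = 0.19×353.2 = 67.1 N.
Since P = 79 N > 67.1 N, A slides on B; the A–B friction is kinetic: f₁ = μ_k N₁ = 0.11×353.2 = 38.8 N.
B experiences an equal 38.8 N forward from A (third law). B is in equilibrium, so the floor supplies f₂ = 38.8 N of static friction (limit μ_s(m_A+m_B)g = 549.4 N, not exceeded).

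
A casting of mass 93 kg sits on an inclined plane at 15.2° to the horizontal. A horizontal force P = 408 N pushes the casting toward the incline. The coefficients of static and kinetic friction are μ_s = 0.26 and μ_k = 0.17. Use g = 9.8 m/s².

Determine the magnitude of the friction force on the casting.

Normal direction: N = m g cos θ + P sin θ = 986.5 N.
Parallel to the incline: P cos θ − m g sin θ = 393.7 − 239 = 154.8 N; the friction needed to balance this is 154.8 N acting down the slope.
Maximum static friction: μ_s N = 0.26 × 986.5 = 256.5 N.
Since 154.8 N is within the 256.5 N limit, the casting stays put and friction is exactly 155 N.

f ≈ 155 N (down the incline)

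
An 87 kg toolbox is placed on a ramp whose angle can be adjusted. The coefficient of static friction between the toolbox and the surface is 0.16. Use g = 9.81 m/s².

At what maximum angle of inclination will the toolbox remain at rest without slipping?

At the slip threshold, m g sin θ = μ_s · m g cos θ, so tan θ = μ_s.
θ_max = arctan(0.16) = 9.09°.

θ_max ≈ 9.09°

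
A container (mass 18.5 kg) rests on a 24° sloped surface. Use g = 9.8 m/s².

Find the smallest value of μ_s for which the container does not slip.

μ_s,min ≈ 0.445

At the slip threshold m g sin θ = μ_s m g cos θ, so μ_s,min = tan θ.
μ_s,min = tan 24° = 0.445.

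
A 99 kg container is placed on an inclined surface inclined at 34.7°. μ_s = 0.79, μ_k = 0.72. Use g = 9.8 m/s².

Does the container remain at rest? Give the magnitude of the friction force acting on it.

N = m g cos θ = 798 N.
Down-slope weight component: m g sin θ = 552 N.
μ_s N = 630 N.
552 ≤ 630 N, so it stays put; friction = 552 N.

f ≈ 552 N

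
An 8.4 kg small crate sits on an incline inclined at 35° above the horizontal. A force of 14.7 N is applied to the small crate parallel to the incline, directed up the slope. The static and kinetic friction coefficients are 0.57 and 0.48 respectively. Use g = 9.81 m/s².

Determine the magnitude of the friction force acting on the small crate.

f ≈ 32.6 N (up the incline)

The normal reaction is N = m g cos θ = 67.5 N.
For equilibrium along the incline the friction force must supply f = m g sin θ − P = 47.26 − 14.7 = 32.56 N (positive meaning up-slope).
Maximum static friction available: μ_s N = 0.57 × 67.5 = 38.48 N.
Since |32.56| ≤ 38.48 N, static friction is sufficient; f equals the required value, not μ_s N.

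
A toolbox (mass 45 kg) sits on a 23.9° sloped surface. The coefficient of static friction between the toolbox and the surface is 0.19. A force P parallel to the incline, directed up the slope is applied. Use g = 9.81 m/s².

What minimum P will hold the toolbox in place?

P_min ≈ 102 N

The toolbox tends to slide down (tan θ > μ_s), so at the point of impending slip friction acts up-slope at its limit: f = μ_s N.
P is parallel to the surface, so N = m g cos θ = 404 N.
Along the incline: P + μ_s N = m g sin θ, so P = 179 − 0.19×404 = 102 N.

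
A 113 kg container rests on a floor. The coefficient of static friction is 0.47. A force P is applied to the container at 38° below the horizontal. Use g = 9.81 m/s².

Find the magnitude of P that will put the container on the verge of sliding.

N = m g + P sin α (the push presses the container into the floor).
At impending slip, P cos α = μ_s N = μ_s (m g + P sin α).
Solving: P (cos α − μ_s sin α) = μ_s m g → P = 0.47×1110/(cos 38° − 0.47 sin 38°) = 521/0.4986 = 1040 N.

P ≈ 1040 N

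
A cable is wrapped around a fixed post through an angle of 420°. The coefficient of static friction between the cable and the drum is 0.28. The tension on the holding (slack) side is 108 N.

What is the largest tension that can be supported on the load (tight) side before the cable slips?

At impending slip the capstan equation gives T₂/T₁ = e^{μβ} with β in radians.
β = 420° × π/180 = 7.33 rad.
e^{μβ} = e^{0.28×7.33} = 7.787.
T₂ = T₁ · e^{μβ} = 108 × 7.787 = 841 N.

T_max ≈ 841 N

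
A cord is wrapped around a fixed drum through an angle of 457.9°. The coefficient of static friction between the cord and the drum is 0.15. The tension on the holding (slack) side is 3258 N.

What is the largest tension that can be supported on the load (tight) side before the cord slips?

T_max ≈ 10800 N

At impending slip the capstan equation gives T₂/T₁ = e^{μβ} with β in radians.
β = 457.9° × π/180 = 7.992 rad.
e^{μβ} = e^{0.15×7.992} = 3.316.
T₂ = T₁ · e^{μβ} = 3258 × 3.316 = 10800 N.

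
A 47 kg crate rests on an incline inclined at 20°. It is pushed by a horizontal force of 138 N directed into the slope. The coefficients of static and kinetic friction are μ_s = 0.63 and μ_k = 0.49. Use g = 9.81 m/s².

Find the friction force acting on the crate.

Normal direction: N = m g cos θ + P sin θ = 480.5 N.
Parallel to the incline: P cos θ − m g sin θ = 129.7 − 157.7 = -28.02 N; the friction needed to balance this is 28.02 N acting up the slope.
The limit of static friction is μ_s N = 302.7 N.
|f_req| = 28.02 ≤ 302.7 N → the crate is in equilibrium; friction equals the required value.

f ≈ 28 N (up the incline)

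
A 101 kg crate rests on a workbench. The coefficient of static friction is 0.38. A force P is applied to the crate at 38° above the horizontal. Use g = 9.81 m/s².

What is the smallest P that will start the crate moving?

N = m g − P sin α (the pull lifts the crate).
At impending slip, P cos α = μ_s N = μ_s (m g − P sin α).
Solving: P (cos α + μ_s sin α) = μ_s m g → P = 0.38×991/(cos 38° + 0.38 sin 38°) = 377/1.022 = 368 N.

P ≈ 368 N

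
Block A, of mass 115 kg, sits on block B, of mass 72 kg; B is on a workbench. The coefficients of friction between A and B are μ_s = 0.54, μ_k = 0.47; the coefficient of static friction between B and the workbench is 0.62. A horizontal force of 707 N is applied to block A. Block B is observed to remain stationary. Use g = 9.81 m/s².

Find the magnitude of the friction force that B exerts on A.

The normal force B exerts on A is simply A's weight, N₁ = 1128 N.
So the A–B interface can sustain at most μ_s N₁ = 609.2 N of static friction.
Since P = 707 N > 609.2 N, A slides on B; the A–B friction is kinetic: f₁ = μ_k N₁ = 0.47×1128 = 530 N.
B experiences an equal 530 N forward from A (third law). B is in equilibrium, so the floor supplies f₂ = 530 N of static friction (limit μ_s(m_A+m_B)g = 1137 N, not exceeded).

f ≈ 530 N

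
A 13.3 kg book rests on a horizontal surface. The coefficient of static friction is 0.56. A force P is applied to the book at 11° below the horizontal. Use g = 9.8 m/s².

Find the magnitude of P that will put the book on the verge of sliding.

P ≈ 83.4 N

N = m g + P sin α (the push presses the book into the horizontal surface).
At impending slip, P cos α = μ_s N = μ_s (m g + P sin α).
Solving: P (cos α − μ_s sin α) = μ_s m g → P = 0.56×130/(cos 11° − 0.56 sin 11°) = 73/0.8748 = 83.4 N.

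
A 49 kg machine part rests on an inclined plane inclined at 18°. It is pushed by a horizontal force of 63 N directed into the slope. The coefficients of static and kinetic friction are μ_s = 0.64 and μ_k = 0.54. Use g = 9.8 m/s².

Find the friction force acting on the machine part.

f ≈ 88.5 N (up the incline)

Normal direction: N = m g cos θ + P sin θ = 476.2 N.
Along the incline, the net driving force (taking up-slope positive) is P cos θ − m g sin θ = 59.92 − 148.4 = -88.47 N, so equilibrium requires friction f = 88.47 N (up-slope).
The limit of static friction is μ_s N = 304.7 N.
Since 88.47 N is within the 304.7 N limit, the machine part stays put and friction is exactly 88.5 N.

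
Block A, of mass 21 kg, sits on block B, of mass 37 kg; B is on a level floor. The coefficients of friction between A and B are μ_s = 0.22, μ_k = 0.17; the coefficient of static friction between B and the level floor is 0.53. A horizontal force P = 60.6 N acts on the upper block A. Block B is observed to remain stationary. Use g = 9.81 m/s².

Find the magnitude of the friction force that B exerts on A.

f ≈ 35 N

Between the blocks, N₁ = m_A g = 206 N.
So the A–B interface can sustain at most μ_s N₁ = 45.32 N of static friction.
Since P = 60.6 N > 45.32 N, A slides on B; the A–B friction is kinetic: f₁ = μ_k N₁ = 0.17×206 = 35 N.
B experiences an equal 35 N forward from A (third law). B is in equilibrium, so the floor supplies f₂ = 35 N of static friction (limit μ_s(m_A+m_B)g = 301.6 N, not exceeded).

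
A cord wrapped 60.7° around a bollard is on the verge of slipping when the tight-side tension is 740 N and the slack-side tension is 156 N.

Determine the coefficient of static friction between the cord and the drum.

T₂/T₁ = e^{μβ} → μ = ln(T₂/T₁)/β.
β = 60.7° = 1.059 rad.
μ = ln(740/156)/1.059 = ln(4.744)/1.059 = 1.47.

μ ≈ 1.47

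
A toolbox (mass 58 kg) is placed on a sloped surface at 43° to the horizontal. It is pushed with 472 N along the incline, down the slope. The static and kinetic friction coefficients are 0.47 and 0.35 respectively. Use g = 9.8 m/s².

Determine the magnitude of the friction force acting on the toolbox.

The normal reaction is N = m g cos θ = 415.7 N.
Parallel to the incline, ΣF = 0 gives f = m g sin θ + P = 387.6 + 472 = 859.6 N (up-slope positive).
Maximum static friction available: μ_s N = 0.47 × 415.7 = 195.4 N.
Since |859.6| > 195.4 N, static friction cannot hold it; the toolbox slides down the incline and kinetic friction applies: f = μ_k N = 0.35 × 415.7 = 145 N.

f ≈ 145 N (up the incline)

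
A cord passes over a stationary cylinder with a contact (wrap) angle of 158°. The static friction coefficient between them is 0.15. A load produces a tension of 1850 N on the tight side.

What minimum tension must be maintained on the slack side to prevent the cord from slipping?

Capstan equation at impending slip: T_tight/T_slack = e^{μβ}.
β = 158° = 2.758 rad; e^{μβ} = e^{0.15×2.758} = 1.512.
T_slack = T_tight / e^{μβ} = 1850 / 1.512 = 1220 N.

T_min ≈ 1220 N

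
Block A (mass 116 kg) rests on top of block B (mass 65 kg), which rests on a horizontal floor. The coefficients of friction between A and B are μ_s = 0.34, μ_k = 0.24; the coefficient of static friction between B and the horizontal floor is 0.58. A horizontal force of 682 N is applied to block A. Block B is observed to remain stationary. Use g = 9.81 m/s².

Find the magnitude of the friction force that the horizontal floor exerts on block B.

Normal force at the A–B interface: N₁ = m_A g = 1138 N.
Maximum static friction on A from B: μ_s N₁ = 0.34×1138 = 386.9 N.
Since P = 682 N > 386.9 N, A slides on B; the A–B friction is kinetic: f₁ = μ_k N₁ = 0.24×1138 = 273 N.
By Newton's third law B feels 273 N forward from A. With B stationary, the floor's static friction on B balances it: f₂ = 273 N (well within μ_s(m_A+m_B)g = 1030 N).

f ≈ 273 N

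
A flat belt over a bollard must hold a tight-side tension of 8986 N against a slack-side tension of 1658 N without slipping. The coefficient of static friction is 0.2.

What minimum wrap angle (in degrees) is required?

T₂/T₁ = e^{μβ} → β = ln(T₂/T₁)/μ.
β = ln(8986/1658)/0.2 = 1.69/0.2 = 8.45 rad.
In degrees: β = 8.45 × 180/π = 484°.

β_min ≈ 484°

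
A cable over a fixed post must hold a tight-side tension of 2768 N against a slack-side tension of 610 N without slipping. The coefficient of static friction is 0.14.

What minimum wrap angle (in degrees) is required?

T₂/T₁ = e^{μβ} → β = ln(T₂/T₁)/μ.
β = ln(2768/610)/0.14 = 1.512/0.14 = 10.8 rad.
In degrees: β = 10.8 × 180/π = 619°.

β_min ≈ 619°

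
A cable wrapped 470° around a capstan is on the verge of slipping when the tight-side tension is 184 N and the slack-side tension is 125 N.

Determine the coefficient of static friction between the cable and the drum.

μ ≈ 0.0471

T₂/T₁ = e^{μβ} → μ = ln(T₂/T₁)/β.
β = 470° = 8.203 rad.
μ = ln(184/125)/8.203 = ln(1.472)/8.203 = 0.0471.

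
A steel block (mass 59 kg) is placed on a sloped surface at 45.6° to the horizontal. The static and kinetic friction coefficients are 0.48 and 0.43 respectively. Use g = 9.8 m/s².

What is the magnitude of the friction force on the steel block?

The normal reaction is N = m g cos θ = 404.5 N.
For equilibrium along the incline, friction must balance the weight component: f = m g sin θ = 413.1 N up the slope.
Maximum static friction available: μ_s N = 0.48 × 404.5 = 194.2 N.
|413.1| exceeds 194.2 N, so the steel block slips down-slope; friction is kinetic, f = μ_k N = 0.43×404.5 = 174 N.

f ≈ 174 N (up the incline)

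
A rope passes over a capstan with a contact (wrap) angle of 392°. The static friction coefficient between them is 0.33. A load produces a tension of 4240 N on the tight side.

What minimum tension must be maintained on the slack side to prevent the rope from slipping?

Capstan equation at impending slip: T_tight/T_slack = e^{μβ}.
β = 392° = 6.842 rad; e^{μβ} = e^{0.33×6.842} = 9.562.
T_slack = T_tight / e^{μβ} = 4240 / 9.562 = 443 N.

T_min ≈ 443 N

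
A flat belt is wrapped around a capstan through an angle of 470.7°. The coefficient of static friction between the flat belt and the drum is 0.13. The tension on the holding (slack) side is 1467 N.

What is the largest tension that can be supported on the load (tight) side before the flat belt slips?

At impending slip the capstan equation gives T₂/T₁ = e^{μβ} with β in radians.
β = 470.7° × π/180 = 8.215 rad.
e^{μβ} = e^{0.13×8.215} = 2.91.
T₂ = T₁ · e^{μβ} = 1467 × 2.91 = 4270 N.

T_max ≈ 4270 N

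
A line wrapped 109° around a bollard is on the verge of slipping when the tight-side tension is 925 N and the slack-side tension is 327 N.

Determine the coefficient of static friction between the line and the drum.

μ ≈ 0.547

T₂/T₁ = e^{μβ} → μ = ln(T₂/T₁)/β.
β = 109° = 1.902 rad.
μ = ln(925/327)/1.902 = ln(2.829)/1.902 = 0.547.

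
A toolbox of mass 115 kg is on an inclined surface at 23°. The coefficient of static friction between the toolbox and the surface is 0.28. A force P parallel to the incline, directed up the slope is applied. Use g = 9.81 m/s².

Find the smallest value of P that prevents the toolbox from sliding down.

The toolbox tends to slide down (tan θ > μ_s), so at the point of impending slip friction acts up-slope at its limit: f = μ_s N.
P is parallel to the surface, so N = m g cos θ = 1040 N.
Along the incline: P + μ_s N = m g sin θ, so P = 441 − 0.28×1040 = 150 N.

P_min ≈ 150 N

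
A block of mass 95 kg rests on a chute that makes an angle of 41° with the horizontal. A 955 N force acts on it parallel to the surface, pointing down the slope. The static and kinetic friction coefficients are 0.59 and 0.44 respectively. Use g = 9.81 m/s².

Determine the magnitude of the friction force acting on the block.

Perpendicular to the surface, N = m g cos θ = 95·9.81·cos 41° = 703.4 N.
Parallel to the incline, ΣF = 0 gives f = m g sin θ + P = 611.4 + 955 = 1566 N (up-slope positive).
Maximum static friction available: μ_s N = 0.59 × 703.4 = 415 N.
|1566| exceeds 415 N, so the block slips down-slope; friction is kinetic, f = μ_k N = 0.44×703.4 = 309 N.

f ≈ 309 N (up the incline)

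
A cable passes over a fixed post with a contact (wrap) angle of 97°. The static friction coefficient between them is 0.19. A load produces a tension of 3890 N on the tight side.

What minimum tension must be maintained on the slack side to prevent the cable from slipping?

Capstan equation at impending slip: T_tight/T_slack = e^{μβ}.
β = 97° = 1.693 rad; e^{μβ} = e^{0.19×1.693} = 1.379.
T_slack = T_tight / e^{μβ} = 3890 / 1.379 = 2820 N.

T_min ≈ 2820 N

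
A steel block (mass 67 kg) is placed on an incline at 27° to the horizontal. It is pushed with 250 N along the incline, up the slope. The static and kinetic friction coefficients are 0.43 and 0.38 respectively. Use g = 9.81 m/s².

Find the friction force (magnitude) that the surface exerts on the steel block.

The normal reaction is N = m g cos θ = 585.6 N.
Parallel to the incline, ΣF = 0 gives f = m g sin θ − P = 298.4 − 250 = 48.39 N (up-slope positive).
Maximum static friction available: μ_s N = 0.43 × 585.6 = 251.8 N.
Since |48.39| ≤ 251.8 N, the steel block remains in static equilibrium and friction takes exactly the required value.

f ≈ 48.4 N (up the incline)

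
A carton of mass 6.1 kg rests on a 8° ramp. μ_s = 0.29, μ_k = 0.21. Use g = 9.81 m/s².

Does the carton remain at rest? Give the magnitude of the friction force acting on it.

N = m g cos θ = 59.3 N.
Down-slope weight component: m g sin θ = 8.33 N.
μ_s N = 17.2 N.
8.33 ≤ 17.2 N, so it stays put; friction = 8.33 N.

f ≈ 8.33 N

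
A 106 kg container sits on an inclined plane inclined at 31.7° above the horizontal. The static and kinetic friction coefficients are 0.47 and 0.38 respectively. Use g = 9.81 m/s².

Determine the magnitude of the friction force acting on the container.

Perpendicular to the surface, N = m g cos θ = 106·9.81·cos 31.7° = 884.7 N.
Along the slope the weight component is m g sin θ = 546.4 N; friction must supply exactly this, acting up-slope.
Maximum static friction available: μ_s N = 0.47 × 884.7 = 415.8 N.
|546.4| exceeds 415.8 N, so the container slips down-slope; friction is kinetic, f = μ_k N = 0.38×884.7 = 336 N.

f ≈ 336 N (up the incline)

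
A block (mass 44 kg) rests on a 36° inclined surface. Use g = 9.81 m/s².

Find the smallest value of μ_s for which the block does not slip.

At the slip threshold m g sin θ = μ_s m g cos θ, so μ_s,min = tan θ.
μ_s,min = tan 36° = 0.727.

μ_s,min ≈ 0.727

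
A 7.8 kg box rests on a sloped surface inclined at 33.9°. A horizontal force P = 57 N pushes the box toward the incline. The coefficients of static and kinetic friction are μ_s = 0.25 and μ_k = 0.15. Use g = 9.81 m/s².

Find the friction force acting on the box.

f ≈ 4.63 N (down the incline)

Normal direction: N = m g cos θ + P sin θ = 95.3 N.
Parallel to the incline: P cos θ − m g sin θ = 47.31 − 42.68 = 4.633 N; the friction needed to balance this is 4.633 N acting down the slope.
The limit of static friction is μ_s N = 23.83 N.
Since 4.633 N is within the 23.83 N limit, the box stays put and friction is exactly 4.63 N.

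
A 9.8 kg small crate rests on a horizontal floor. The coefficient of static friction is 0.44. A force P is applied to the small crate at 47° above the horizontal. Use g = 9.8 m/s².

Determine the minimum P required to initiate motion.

P ≈ 42.1 N

N = m g − P sin α (the pull lifts the small crate).
At impending slip, P cos α = μ_s N = μ_s (m g − P sin α).
Solving: P (cos α + μ_s sin α) = μ_s m g → P = 0.44×96/(cos 47° + 0.44 sin 47°) = 42.3/1.004 = 42.1 N.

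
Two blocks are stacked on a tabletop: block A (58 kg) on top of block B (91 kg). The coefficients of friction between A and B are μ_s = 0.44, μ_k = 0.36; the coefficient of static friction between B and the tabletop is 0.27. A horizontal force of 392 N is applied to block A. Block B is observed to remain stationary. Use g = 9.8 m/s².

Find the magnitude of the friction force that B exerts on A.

f ≈ 205 N

Normal force at the A–B interface: N₁ = m_A g = 568.4 N.
Maximum static friction on A from B: μ_s N₁ = 0.44×568.4 = 250.1 N.
P = 392 N exceeds that limit, so A slips over B and the interface friction becomes kinetic: f₁ = μ_k N₁ = 0.36×568.4 = 205 N.
By Newton's third law B feels 205 N forward from A. With B stationary, the floor's static friction on B balances it: f₂ = 205 N (well within μ_s(m_A+m_B)g = 394.3 N).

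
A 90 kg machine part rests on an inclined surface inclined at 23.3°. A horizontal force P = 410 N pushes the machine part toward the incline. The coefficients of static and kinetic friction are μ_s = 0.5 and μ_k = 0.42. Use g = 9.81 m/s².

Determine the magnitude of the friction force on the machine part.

f ≈ 27.3 N (down the incline)

Resolve perpendicular to the incline: N = m g cos θ + P sin θ = 90×9.81×cos 23.3° + 410×sin 23.3° = 973.1 N.
Parallel to the incline: P cos θ − m g sin θ = 376.6 − 349.2 = 27.34 N; the friction needed to balance this is 27.34 N acting down the slope.
The limit of static friction is μ_s N = 486.5 N.
|f_req| = 27.34 ≤ 486.5 N → the machine part is in equilibrium; friction equals the required value.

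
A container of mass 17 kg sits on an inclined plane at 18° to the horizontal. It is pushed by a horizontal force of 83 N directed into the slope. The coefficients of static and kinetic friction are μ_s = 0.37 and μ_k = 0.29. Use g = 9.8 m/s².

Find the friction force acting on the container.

f ≈ 27.5 N (down the incline)

Resolve perpendicular to the incline: N = m g cos θ + P sin θ = 17×9.8×cos 18° + 83×sin 18° = 184.1 N.
Parallel to the incline: P cos θ − m g sin θ = 78.94 − 51.48 = 27.46 N; the friction needed to balance this is 27.46 N acting down the slope.
Maximum static friction: μ_s N = 0.37 × 184.1 = 68.11 N.
Since 27.46 N is within the 68.11 N limit, the container stays put and friction is exactly 27.5 N.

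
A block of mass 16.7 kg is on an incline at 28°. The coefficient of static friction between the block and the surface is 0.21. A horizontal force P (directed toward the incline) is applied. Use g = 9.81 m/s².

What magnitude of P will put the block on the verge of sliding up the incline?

At impending motion up the slope, friction acts down-slope at its limit: f = μ_s N.
Perpendicular to the incline: N = m g cos θ + P sin θ.
Along the incline: P cos θ = m g sin θ + μ_s N = m g sin θ + μ_s (m g cos θ + P sin θ).
Solving, P (cos θ − μ_s sin θ) = m g (sin θ + μ_s cos θ), so P = 16.7×9.81×(sin 28° + 0.21 cos 28°)/(cos 28° − 0.21 sin 28°) = 164×0.6549/0.7844 = 137 N.

P ≈ 137 N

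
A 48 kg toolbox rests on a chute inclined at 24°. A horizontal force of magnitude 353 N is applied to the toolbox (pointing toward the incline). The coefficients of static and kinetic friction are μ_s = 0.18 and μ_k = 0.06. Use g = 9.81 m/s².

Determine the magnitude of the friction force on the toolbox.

The horizontal push has a component P sin θ into the surface, so N = m g cos θ + P sin θ = 430.2 + 143.6 = 573.7 N.
Parallel to the incline: P cos θ − m g sin θ = 322.5 − 191.5 = 131 N; the friction needed to balance this is 131 N acting down the slope.
Maximum static friction: μ_s N = 0.18 × 573.7 = 103.3 N.
The required 131 N exceeds the static limit, so the toolbox slides up-slope and f = μ_k N = 0.06×573.7 = 34.4 N.

f ≈ 34.4 N (down the incline)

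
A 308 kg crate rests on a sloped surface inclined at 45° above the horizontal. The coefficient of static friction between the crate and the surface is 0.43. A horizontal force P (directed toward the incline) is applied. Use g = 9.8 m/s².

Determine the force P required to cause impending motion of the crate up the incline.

P ≈ 7570 N

At impending motion up the slope, friction acts down-slope at its limit: f = μ_s N.
Perpendicular to the incline: N = m g cos θ + P sin θ.
Along the incline: P cos θ = m g sin θ + μ_s N = m g sin θ + μ_s (m g cos θ + P sin θ).
Solving, P (cos θ − μ_s sin θ) = m g (sin θ + μ_s cos θ), so P = 308×9.8×(sin 45° + 0.43 cos 45°)/(cos 45° − 0.43 sin 45°) = 3020×1.011/0.4031 = 7570 N.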